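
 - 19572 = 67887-87459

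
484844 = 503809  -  18965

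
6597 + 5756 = 12353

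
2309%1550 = 759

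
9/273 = 3/91 = 0.03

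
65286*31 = 2023866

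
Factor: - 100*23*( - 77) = 177100 = 2^2*5^2  *7^1*11^1*23^1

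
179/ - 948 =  - 179/948 = - 0.19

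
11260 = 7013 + 4247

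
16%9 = 7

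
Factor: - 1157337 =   -  3^2*23^1*5591^1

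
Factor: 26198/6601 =2^1*7^( - 1) *23^(  -  1)*41^ ( - 1) * 13099^1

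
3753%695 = 278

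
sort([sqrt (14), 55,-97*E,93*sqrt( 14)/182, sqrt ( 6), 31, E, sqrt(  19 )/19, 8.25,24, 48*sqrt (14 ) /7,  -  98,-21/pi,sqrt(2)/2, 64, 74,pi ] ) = [ - 97 * E,  -  98,  -  21/pi,sqrt(19 )/19,sqrt(2 )/2,93* sqrt(14) /182,sqrt( 6 ),  E,pi,sqrt( 14),8.25,24,  48*sqrt ( 14 )/7, 31, 55, 64, 74]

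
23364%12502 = 10862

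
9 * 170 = 1530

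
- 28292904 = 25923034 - 54215938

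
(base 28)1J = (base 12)3b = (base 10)47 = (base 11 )43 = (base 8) 57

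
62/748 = 31/374 = 0.08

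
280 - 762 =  - 482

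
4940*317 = 1565980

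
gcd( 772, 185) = 1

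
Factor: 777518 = 2^1*7^1*19^1*37^1*79^1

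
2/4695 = 2/4695 = 0.00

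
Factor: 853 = 853^1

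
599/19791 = 599/19791 = 0.03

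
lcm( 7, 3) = 21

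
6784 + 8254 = 15038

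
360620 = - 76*(-4745) 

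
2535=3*845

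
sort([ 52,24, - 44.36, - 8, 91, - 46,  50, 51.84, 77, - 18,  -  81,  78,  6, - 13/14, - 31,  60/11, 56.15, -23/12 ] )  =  [ - 81,  -  46,-44.36, - 31, - 18, - 8, - 23/12 , - 13/14, 60/11,6, 24,50, 51.84, 52, 56.15,77,78 , 91 ] 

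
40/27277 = 40/27277= 0.00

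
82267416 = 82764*994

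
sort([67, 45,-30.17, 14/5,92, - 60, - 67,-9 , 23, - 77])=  [- 77 , - 67,  -  60,-30.17, - 9, 14/5 , 23,45,67,92] 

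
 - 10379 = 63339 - 73718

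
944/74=12 + 28/37 =12.76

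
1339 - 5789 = -4450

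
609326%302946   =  3434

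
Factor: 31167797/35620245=3^( - 2 )*5^(-1 )*67^1*157^1*2963^1*791561^(-1)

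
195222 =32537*6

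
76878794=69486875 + 7391919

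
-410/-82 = 5/1 = 5.00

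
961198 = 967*994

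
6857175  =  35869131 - 29011956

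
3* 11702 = 35106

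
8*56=448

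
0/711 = 0 = 0.00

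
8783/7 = 8783/7 =1254.71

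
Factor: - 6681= -3^1*17^1 * 131^1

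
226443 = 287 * 789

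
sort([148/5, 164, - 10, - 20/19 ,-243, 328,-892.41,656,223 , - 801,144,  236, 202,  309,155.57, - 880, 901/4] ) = [ - 892.41, - 880,-801, - 243, - 10,  -  20/19,148/5, 144 , 155.57,164, 202, 223, 901/4,236,309,328,656 ]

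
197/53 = 197/53 = 3.72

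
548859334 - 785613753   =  -236754419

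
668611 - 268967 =399644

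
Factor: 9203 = 9203^1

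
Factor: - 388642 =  - 2^1*317^1*613^1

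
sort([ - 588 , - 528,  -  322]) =[ - 588, - 528, - 322 ] 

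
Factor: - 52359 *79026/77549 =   -  2^1*3^2  *  31^1*563^1 * 13171^1*77549^ ( - 1 )  =  -4137722334/77549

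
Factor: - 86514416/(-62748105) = 2^4*3^(  -  1 ) * 5^( - 1)*7^( - 1)*17^( - 1) *35153^( - 1)*5407151^1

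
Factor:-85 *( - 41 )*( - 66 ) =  - 2^1*3^1 * 5^1 *11^1 * 17^1*41^1 = - 230010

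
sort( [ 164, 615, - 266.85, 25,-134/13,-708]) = [-708, - 266.85, - 134/13,25, 164, 615 ] 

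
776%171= 92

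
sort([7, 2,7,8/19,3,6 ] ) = [ 8/19 , 2, 3, 6,7, 7]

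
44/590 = 22/295 = 0.07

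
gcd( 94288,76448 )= 16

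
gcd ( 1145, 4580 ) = 1145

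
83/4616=83/4616 = 0.02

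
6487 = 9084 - 2597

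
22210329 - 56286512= - 34076183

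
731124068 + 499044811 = 1230168879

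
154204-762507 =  - 608303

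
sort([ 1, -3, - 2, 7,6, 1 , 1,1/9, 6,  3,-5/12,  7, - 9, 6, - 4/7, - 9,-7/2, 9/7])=[-9, - 9, - 7/2, - 3, - 2,- 4/7 , - 5/12, 1/9, 1 , 1, 1,9/7, 3, 6,6, 6, 7, 7 ] 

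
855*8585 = 7340175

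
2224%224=208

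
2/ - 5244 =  - 1+2621/2622 = - 0.00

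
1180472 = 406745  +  773727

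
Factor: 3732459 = 3^1 * 1244153^1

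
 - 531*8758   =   -4650498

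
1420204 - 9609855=-8189651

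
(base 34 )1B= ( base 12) 39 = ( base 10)45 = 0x2d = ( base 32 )1D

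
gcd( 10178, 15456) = 14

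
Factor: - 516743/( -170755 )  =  5^( - 1)*13^(  -  1)*19^1*37^( - 1 )*71^( - 1 )*27197^1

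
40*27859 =1114360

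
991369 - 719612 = 271757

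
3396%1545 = 306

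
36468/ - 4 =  - 9117 + 0/1 = - 9117.00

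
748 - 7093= - 6345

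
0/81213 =0 = 0.00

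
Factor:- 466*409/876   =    -  95297/438 = -2^( - 1 )*3^(-1 )*73^( - 1 ) *233^1*409^1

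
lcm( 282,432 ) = 20304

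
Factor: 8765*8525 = 74721625 = 5^3 *11^1*31^1*1753^1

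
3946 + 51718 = 55664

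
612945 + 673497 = 1286442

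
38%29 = 9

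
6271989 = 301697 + 5970292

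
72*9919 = 714168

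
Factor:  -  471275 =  - 5^2*7^1*2693^1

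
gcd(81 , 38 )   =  1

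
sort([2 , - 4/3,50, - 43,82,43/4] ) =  [ -43, - 4/3,2, 43/4,50,82 ] 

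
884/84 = 10 + 11/21= 10.52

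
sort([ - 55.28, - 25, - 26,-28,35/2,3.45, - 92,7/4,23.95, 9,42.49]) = [ - 92, - 55.28, - 28, - 26, - 25,7/4,3.45,9,35/2,23.95,42.49 ] 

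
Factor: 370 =2^1*5^1*37^1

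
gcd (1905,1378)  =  1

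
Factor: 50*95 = 4750=2^1*5^3*19^1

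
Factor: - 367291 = -311^1*1181^1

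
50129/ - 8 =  - 6267+7/8 = - 6266.12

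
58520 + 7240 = 65760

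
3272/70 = 46+26/35 = 46.74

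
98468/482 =49234/241 =204.29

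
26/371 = 26/371= 0.07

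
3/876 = 1/292 = 0.00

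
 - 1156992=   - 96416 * 12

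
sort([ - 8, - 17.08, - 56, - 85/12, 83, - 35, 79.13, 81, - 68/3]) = [-56, - 35, - 68/3, - 17.08,-8,  -  85/12, 79.13, 81,  83 ] 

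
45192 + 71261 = 116453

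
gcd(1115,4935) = 5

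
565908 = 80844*7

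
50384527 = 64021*787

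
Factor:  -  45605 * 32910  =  -1500860550   =  - 2^1*3^1 * 5^2*7^1 * 1097^1*1303^1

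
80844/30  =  13474/5= 2694.80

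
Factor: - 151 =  - 151^1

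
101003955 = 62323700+38680255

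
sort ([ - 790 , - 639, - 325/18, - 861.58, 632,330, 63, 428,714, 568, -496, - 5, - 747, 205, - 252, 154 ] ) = [ - 861.58, - 790, - 747,  -  639, - 496, - 252,-325/18,  -  5,63, 154, 205,330 , 428 , 568, 632,714 ]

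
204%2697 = 204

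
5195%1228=283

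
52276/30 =1742 + 8/15 =1742.53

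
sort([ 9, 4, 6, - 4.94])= [ - 4.94, 4, 6, 9 ] 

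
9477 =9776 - 299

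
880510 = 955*922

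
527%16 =15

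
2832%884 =180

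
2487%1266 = 1221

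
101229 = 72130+29099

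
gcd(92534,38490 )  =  2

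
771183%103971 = 43386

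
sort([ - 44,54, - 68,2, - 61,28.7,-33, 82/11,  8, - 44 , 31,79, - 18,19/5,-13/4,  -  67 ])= [ - 68 , -67, - 61, - 44,-44 , - 33, - 18, - 13/4,2, 19/5, 82/11,8,28.7,31, 54,79 ]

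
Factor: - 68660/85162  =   - 2^1*5^1*7^( - 2 ) * 11^(- 1)*79^( - 1) * 3433^1=   - 34330/42581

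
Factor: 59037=3^1*11^1*1789^1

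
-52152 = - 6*8692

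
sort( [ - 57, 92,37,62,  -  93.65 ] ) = [ - 93.65,-57, 37 , 62, 92 ]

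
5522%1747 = 281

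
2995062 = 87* 34426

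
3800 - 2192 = 1608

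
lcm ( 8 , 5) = 40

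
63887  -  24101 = 39786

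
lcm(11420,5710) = 11420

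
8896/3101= 2 + 2694/3101 = 2.87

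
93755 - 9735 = 84020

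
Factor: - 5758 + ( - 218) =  - 2^3 *3^2*83^1 =- 5976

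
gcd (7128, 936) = 72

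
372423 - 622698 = - 250275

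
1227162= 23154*53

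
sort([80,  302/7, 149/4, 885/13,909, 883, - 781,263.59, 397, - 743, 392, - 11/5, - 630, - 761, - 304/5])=[  -  781, - 761,-743, - 630,-304/5, - 11/5,  149/4,  302/7 , 885/13, 80, 263.59, 392,397, 883,909] 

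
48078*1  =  48078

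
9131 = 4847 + 4284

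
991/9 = 110 + 1/9  =  110.11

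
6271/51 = 6271/51 = 122.96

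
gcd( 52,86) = 2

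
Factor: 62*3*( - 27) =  -5022 = - 2^1*3^4 * 31^1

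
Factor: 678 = 2^1*3^1*113^1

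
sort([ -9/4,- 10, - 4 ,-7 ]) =[-10, - 7, - 4, - 9/4] 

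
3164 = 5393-2229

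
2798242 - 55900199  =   - 53101957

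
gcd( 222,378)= 6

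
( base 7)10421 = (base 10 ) 2612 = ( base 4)220310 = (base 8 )5064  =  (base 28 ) 398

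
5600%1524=1028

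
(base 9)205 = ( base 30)5H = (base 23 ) 76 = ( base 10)167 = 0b10100111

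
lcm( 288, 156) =3744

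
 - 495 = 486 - 981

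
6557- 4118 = 2439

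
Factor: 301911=3^1*157^1*641^1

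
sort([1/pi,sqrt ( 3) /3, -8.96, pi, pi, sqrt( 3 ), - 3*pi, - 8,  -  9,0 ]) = [-3*pi, - 9, - 8.96 ,  -  8, 0,1/pi,sqrt(3 ) /3, sqrt( 3 ), pi,pi]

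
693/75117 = 33/3577=   0.01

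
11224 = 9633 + 1591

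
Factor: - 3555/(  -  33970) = 2^( - 1 )*3^2 * 43^ ( - 1) = 9/86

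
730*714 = 521220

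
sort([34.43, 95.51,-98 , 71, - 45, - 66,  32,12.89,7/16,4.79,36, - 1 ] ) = [ - 98, - 66, - 45, - 1, 7/16, 4.79,12.89,32,34.43, 36, 71,95.51] 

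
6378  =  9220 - 2842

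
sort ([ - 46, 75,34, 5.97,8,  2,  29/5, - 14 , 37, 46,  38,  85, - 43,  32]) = [  -  46,-43, - 14, 2, 29/5, 5.97, 8, 32,  34, 37, 38, 46, 75,85 ]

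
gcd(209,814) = 11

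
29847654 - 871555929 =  - 841708275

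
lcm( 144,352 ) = 3168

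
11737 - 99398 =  - 87661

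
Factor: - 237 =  - 3^1  *  79^1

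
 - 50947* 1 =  - 50947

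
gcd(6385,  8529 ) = 1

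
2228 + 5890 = 8118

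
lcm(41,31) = 1271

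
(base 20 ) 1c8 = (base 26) oo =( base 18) 200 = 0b1010001000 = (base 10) 648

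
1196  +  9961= 11157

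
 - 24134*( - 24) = 579216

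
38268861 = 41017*933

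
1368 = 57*24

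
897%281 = 54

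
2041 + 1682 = 3723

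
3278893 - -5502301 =8781194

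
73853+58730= 132583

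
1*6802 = 6802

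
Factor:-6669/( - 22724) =2^( - 2)*3^3*23^(-1 )=27/92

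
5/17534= 5/17534 = 0.00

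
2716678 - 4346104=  - 1629426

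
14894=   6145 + 8749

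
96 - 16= 80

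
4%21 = 4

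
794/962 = 397/481  =  0.83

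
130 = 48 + 82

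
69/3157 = 69/3157 = 0.02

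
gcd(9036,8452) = 4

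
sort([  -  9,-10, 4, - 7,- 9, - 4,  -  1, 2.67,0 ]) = [ - 10, - 9, - 9,  -  7 , - 4, - 1, 0,2.67, 4 ]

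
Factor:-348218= - 2^1*13^1*59^1*227^1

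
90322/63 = 1433 + 43/63 = 1433.68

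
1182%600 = 582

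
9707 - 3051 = 6656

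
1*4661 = 4661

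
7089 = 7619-530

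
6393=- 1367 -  - 7760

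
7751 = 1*7751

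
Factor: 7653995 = 5^1 *17^1 * 53^1*1699^1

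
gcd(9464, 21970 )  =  338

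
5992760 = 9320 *643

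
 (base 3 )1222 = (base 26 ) 21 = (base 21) 2b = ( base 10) 53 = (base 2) 110101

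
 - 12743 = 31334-44077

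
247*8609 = 2126423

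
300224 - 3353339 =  - 3053115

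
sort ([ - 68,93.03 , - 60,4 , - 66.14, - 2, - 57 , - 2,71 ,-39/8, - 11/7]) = [ -68, - 66.14, - 60,  -  57, - 39/8, - 2, - 2, - 11/7,4,71,93.03]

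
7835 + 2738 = 10573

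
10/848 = 5/424 = 0.01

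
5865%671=497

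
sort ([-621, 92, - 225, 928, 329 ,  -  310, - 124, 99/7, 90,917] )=[- 621, - 310,-225, - 124, 99/7, 90,92  ,  329, 917, 928 ]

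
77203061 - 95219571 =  - 18016510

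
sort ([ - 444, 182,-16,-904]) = [- 904,-444, - 16 , 182]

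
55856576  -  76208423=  - 20351847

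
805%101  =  98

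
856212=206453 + 649759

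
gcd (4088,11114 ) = 2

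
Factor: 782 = 2^1 * 17^1*23^1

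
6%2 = 0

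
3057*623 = 1904511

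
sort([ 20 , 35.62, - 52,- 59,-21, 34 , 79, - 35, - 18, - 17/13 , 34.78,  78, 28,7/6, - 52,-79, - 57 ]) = [ -79 , - 59,- 57, - 52,- 52, - 35,  -  21, -18, -17/13,  7/6 , 20, 28, 34, 34.78,  35.62, 78, 79]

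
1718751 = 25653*67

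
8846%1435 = 236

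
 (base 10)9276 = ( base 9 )13646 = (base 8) 22074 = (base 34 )80S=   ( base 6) 110540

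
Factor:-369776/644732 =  - 2^2*11^1*191^1*14653^(-1 ) = - 8404/14653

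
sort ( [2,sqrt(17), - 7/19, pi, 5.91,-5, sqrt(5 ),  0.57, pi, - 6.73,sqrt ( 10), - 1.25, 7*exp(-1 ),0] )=[ - 6.73 ,-5, - 1.25 , - 7/19,0,0.57,2, sqrt(5),7*exp( - 1 ),  pi,  pi,sqrt( 10),sqrt ( 17 ),5.91] 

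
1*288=288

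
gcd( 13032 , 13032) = 13032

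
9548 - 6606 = 2942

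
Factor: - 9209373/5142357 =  - 3^( - 1)*11^( - 1)*127^( - 1 )*409^(  -  1 )*3069791^1 =- 3069791/1714119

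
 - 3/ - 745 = 3/745 = 0.00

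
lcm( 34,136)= 136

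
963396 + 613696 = 1577092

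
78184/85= 919 + 69/85 = 919.81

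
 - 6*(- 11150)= 66900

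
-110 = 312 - 422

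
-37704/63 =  - 12568/21 = -598.48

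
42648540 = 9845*4332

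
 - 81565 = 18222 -99787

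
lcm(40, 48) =240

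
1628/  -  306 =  - 6  +  104/153 =-  5.32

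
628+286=914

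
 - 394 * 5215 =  - 2054710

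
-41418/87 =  - 477 + 27/29 = - 476.07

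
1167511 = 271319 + 896192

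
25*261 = 6525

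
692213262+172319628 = 864532890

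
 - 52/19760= - 1+379/380= -0.00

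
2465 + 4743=7208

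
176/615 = 176/615 = 0.29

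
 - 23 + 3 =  - 20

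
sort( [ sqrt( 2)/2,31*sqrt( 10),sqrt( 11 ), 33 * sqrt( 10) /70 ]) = [sqrt(2 )/2, 33*sqrt(10) /70, sqrt( 11),31*sqrt( 10 )]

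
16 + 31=47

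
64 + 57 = 121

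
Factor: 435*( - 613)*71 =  - 18932505  =  - 3^1*5^1*29^1*71^1*613^1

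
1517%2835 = 1517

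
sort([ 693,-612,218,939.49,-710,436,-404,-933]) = [  -  933, - 710 , -612,-404, 218,436 , 693,939.49 ]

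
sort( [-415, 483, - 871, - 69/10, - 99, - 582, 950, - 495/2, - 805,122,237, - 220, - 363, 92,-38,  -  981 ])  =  [ - 981, - 871, - 805, - 582, - 415, - 363,  -  495/2, - 220,-99, -38, - 69/10, 92,122, 237 , 483,  950]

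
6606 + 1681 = 8287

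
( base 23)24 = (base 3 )1212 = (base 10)50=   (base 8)62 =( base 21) 28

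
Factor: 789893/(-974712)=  - 2^( - 3)*3^(-1)*13^1*17^( - 1)*2389^( - 1 )*60761^1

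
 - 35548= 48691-84239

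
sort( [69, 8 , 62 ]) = [ 8, 62,69]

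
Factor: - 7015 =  - 5^1*23^1*61^1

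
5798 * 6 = 34788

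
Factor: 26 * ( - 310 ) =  - 2^2 *5^1 * 13^1*31^1 = - 8060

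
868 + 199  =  1067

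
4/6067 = 4/6067 = 0.00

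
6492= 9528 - 3036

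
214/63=3 + 25/63=3.40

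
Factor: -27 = -3^3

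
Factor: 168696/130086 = 284/219 = 2^2*3^ ( -1)*71^1 * 73^(-1)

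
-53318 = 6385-59703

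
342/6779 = 342/6779 = 0.05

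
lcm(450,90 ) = 450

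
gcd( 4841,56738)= 1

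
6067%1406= 443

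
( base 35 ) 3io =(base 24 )7C9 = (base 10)4329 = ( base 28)5eh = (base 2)1000011101001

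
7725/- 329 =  - 24 + 171/329 = -23.48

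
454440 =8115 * 56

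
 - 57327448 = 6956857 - 64284305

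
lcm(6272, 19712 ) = 137984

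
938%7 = 0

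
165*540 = 89100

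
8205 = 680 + 7525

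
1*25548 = 25548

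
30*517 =15510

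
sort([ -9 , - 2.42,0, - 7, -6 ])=[ - 9, -7 , - 6,  -  2.42, 0 ]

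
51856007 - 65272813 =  - 13416806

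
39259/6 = 39259/6=6543.17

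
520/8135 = 104/1627 = 0.06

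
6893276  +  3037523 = 9930799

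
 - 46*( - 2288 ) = 105248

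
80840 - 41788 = 39052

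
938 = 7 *134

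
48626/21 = 2315 + 11/21 = 2315.52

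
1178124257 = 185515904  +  992608353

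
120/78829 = 120/78829=0.00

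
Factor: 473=11^1*43^1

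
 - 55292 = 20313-75605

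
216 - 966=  - 750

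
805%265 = 10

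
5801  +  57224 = 63025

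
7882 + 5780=13662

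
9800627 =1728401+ 8072226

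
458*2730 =1250340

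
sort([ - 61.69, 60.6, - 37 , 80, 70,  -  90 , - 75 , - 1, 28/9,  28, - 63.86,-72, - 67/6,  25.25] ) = [-90,  -  75,-72,  -  63.86 ,- 61.69, -37,-67/6, - 1, 28/9,25.25,28,  60.6,  70  ,  80 ] 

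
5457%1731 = 264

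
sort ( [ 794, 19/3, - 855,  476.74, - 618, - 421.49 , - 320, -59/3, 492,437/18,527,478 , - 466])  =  [ - 855,-618, - 466 , -421.49 , - 320, - 59/3,19/3, 437/18,476.74,  478, 492, 527,794]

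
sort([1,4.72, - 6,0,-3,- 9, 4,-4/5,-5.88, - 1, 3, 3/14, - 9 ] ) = [-9,-9, - 6, - 5.88, - 3,-1, - 4/5,0,3/14,1, 3,  4, 4.72 ] 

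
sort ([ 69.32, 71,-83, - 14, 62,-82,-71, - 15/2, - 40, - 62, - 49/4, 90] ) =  [  -  83, - 82, - 71, - 62, - 40,-14, - 49/4, - 15/2 , 62,69.32, 71,90 ]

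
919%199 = 123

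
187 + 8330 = 8517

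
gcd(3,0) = 3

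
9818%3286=3246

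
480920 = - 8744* (  -  55) 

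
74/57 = 74/57 = 1.30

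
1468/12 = 122 + 1/3 = 122.33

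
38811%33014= 5797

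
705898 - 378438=327460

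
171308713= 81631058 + 89677655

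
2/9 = 2/9 = 0.22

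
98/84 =1 + 1/6  =  1.17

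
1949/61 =31 + 58/61 = 31.95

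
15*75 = 1125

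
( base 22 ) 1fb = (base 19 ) 258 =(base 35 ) nk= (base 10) 825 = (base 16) 339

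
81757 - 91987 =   -  10230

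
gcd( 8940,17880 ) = 8940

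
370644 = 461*804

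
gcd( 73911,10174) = 1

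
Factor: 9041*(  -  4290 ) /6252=  -  2^(  -  1 )*5^1*11^1*13^1*521^( -1 )* 9041^1=- 6464315/1042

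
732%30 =12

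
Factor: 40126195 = 5^1*19^1*59^1*7159^1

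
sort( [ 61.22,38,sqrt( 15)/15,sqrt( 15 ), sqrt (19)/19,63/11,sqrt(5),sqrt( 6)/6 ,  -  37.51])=[ - 37.51 , sqrt(19 ) /19,sqrt(15)/15 , sqrt(6)/6,sqrt(5 ),sqrt(15), 63/11,38,61.22 ]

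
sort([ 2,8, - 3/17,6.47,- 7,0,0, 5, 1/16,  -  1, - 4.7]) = [ - 7,  -  4.7,- 1, -3/17,0, 0, 1/16, 2 , 5,6.47, 8 ] 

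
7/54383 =1/7769  =  0.00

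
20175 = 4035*5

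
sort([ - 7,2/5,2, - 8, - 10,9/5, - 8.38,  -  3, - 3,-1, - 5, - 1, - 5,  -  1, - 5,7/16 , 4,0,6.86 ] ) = [  -  10, - 8.38, - 8, - 7 ,- 5, - 5, - 5, - 3,- 3,  -  1, - 1, - 1, 0, 2/5,7/16, 9/5,2,4,6.86] 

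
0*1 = 0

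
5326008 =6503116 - 1177108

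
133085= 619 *215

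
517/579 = 517/579 = 0.89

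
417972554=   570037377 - 152064823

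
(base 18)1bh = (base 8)1033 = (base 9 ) 658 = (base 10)539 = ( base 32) GR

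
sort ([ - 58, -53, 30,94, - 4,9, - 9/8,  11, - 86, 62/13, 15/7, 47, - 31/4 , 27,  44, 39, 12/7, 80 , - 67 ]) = [ - 86, -67, - 58, - 53,-31/4, - 4, - 9/8,12/7,15/7, 62/13, 9,11, 27, 30 , 39,44, 47, 80, 94]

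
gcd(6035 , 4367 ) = 1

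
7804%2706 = 2392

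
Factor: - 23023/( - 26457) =3^( - 1)*7^1*11^1*13^1*23^1 * 8819^( - 1)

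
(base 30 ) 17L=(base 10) 1131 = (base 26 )1hd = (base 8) 2153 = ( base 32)13b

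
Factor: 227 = 227^1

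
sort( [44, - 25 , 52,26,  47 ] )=[- 25, 26, 44, 47,52]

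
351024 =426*824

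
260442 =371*702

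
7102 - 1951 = 5151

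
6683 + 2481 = 9164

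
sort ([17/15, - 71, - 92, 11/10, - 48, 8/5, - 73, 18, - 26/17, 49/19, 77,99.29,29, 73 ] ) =[ - 92, - 73, - 71, - 48, - 26/17, 11/10, 17/15, 8/5,49/19,18,29, 73, 77, 99.29 ] 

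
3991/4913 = 3991/4913 = 0.81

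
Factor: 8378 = 2^1*59^1*71^1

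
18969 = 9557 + 9412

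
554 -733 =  - 179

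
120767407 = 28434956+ 92332451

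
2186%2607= 2186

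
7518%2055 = 1353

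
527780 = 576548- 48768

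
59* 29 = 1711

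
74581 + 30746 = 105327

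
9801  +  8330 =18131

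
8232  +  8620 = 16852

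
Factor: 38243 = 167^1*229^1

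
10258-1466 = 8792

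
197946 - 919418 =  - 721472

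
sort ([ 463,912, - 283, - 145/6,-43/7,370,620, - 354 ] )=[ - 354, - 283  ,-145/6, - 43/7, 370, 463,620,  912 ] 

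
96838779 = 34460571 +62378208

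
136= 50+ 86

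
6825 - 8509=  - 1684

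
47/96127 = 47/96127 = 0.00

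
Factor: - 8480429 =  - 1907^1*4447^1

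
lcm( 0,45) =0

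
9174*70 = 642180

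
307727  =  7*43961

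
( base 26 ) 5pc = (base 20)A22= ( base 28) 54A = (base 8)7712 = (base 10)4042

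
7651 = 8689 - 1038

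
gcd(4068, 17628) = 1356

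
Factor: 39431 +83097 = 122528 = 2^5*7^1*547^1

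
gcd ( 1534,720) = 2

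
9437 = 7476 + 1961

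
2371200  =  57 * 41600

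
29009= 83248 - 54239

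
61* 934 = 56974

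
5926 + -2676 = 3250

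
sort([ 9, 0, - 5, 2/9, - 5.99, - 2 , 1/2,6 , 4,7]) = [ - 5.99,-5, - 2,0,2/9,1/2,4, 6,7, 9] 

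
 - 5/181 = -1 + 176/181  =  -0.03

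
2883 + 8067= 10950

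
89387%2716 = 2475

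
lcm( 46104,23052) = 46104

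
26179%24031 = 2148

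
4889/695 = 7 + 24/695 = 7.03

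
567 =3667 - 3100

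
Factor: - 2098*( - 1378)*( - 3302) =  - 9546227288 = - 2^3 * 13^2*53^1*127^1*1049^1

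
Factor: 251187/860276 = 2^( - 2)*3^1 * 101^1*431^(- 1 )*  499^(- 1)*829^1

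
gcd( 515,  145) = 5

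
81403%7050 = 3853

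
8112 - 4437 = 3675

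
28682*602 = 17266564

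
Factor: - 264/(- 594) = 2^2 * 3^( - 2 ) = 4/9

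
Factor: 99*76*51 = 2^2*3^3*11^1*17^1* 19^1 = 383724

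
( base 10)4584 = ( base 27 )67l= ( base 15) 1559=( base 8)10750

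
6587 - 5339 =1248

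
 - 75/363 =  - 25/121 = - 0.21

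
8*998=7984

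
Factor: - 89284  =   - 2^2*13^1*17^1* 101^1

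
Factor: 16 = 2^4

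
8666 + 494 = 9160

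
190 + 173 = 363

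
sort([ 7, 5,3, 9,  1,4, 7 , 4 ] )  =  [ 1,3,  4,  4, 5,7,  7,  9]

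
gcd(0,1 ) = 1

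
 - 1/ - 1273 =1/1273 =0.00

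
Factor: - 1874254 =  - 2^1*937127^1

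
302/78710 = 151/39355 = 0.00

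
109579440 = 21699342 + 87880098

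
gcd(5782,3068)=118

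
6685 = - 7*( - 955)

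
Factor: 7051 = 11^1*641^1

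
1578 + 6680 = 8258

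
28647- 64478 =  - 35831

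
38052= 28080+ 9972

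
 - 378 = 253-631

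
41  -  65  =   -24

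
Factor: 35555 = 5^1*13^1*547^1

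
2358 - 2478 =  - 120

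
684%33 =24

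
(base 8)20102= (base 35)6px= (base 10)8258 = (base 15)26a8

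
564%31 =6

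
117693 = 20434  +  97259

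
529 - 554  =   - 25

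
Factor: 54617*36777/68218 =2^( - 1) * 3^1*13^1*41^1*1483^( - 1 )*54617^1 =87332583/2966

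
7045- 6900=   145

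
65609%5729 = 2590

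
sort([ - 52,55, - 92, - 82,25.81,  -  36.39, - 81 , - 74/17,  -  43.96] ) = [ - 92 , - 82, - 81,- 52, - 43.96, - 36.39,-74/17,25.81, 55 ] 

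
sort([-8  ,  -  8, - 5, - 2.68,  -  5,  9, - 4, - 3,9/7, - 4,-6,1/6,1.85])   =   [ - 8, - 8,  -  6, - 5,-5, - 4, - 4,  -  3,-2.68, 1/6, 9/7,  1.85, 9] 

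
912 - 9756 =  - 8844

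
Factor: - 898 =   -  2^1 * 449^1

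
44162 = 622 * 71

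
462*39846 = 18408852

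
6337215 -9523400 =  - 3186185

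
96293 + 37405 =133698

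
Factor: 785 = 5^1* 157^1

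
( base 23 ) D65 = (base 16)1B6C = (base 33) 6eo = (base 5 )211040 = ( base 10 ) 7020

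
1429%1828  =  1429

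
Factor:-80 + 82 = 2=2^1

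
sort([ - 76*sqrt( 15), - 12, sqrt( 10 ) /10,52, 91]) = [ - 76*sqrt ( 15), - 12 , sqrt( 10)/10,52,91 ]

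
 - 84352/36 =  - 21088/9 = - 2343.11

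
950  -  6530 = -5580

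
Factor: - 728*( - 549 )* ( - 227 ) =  -2^3*3^2*7^1*13^1*61^1*227^1 = - 90725544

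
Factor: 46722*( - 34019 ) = - 2^1*3^1 * 13^1 * 599^1 *34019^1 = -  1589435718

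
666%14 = 8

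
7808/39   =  200+8/39 = 200.21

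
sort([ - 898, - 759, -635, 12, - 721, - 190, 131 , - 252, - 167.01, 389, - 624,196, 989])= [ - 898, - 759 , - 721, - 635, - 624,  -  252, - 190,-167.01, 12, 131,196,389,989 ] 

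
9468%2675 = 1443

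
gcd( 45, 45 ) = 45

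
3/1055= 3/1055 = 0.00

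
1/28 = 1/28 = 0.04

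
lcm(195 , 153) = 9945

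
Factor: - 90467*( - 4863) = 3^1*13^1 * 1621^1*6959^1  =  439941021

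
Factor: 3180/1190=318/119 = 2^1*3^1*7^(-1 )*17^( - 1) * 53^1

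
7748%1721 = 864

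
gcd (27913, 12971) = 1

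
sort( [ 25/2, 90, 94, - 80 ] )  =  [ - 80,25/2, 90 , 94]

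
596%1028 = 596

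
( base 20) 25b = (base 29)12c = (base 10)911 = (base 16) 38f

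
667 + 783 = 1450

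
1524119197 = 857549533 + 666569664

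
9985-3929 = 6056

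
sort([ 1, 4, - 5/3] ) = [-5/3,1, 4 ]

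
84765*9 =762885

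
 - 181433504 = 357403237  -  538836741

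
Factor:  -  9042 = - 2^1*3^1*11^1 * 137^1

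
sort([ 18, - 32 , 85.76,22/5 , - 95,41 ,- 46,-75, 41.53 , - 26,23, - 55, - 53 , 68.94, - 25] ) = [-95 , - 75, - 55 ,  -  53,  -  46 , - 32, - 26 ,-25, 22/5 , 18,  23,41, 41.53,68.94, 85.76]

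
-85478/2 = -42739 = - 42739.00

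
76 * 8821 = 670396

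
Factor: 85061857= 85061857^1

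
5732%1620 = 872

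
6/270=1/45=0.02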